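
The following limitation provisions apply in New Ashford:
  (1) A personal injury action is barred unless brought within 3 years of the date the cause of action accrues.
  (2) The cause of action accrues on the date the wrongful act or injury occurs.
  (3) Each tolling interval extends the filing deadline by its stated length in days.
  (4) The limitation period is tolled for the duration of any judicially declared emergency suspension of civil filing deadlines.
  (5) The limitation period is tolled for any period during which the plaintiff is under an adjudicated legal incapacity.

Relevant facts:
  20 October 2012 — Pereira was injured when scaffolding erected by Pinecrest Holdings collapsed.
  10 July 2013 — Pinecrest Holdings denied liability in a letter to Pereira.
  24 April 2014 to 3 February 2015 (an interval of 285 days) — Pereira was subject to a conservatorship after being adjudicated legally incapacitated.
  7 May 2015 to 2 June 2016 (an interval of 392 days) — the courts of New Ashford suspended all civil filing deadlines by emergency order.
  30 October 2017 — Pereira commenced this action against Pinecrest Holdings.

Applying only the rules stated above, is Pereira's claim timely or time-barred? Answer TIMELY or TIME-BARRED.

TIME-BARRED

The cause of action accrued on 20 October 2012, the date of the act.
The untolled deadline — 3 years after 20 October 2012 — is 20 October 2015.
Because the plaintiff's legal incapacity ran from 24 April 2014 to 3 February 2015, the deadline is extended by 285 days to 31 July 2016.
The emergency suspension of filing deadlines from 7 May 2015 to 2 June 2016 tolled the period for 392 days, extending the deadline to 27 August 2017.
None of the other events listed affects the running of the period under the stated rules.
The 30 October 2017 filing falls after the 27 August 2017 deadline; the claim is time-barred.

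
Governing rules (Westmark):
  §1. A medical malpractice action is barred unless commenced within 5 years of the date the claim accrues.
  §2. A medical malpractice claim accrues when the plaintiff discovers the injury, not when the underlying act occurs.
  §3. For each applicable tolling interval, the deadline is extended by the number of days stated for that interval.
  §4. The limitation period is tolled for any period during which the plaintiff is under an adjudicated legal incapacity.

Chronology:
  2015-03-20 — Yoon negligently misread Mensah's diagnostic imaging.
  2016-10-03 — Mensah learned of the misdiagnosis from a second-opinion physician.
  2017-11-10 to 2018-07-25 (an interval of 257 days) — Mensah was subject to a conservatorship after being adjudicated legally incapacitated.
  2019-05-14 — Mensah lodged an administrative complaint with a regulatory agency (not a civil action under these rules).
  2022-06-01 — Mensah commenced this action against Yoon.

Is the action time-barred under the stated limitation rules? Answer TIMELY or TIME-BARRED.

The claim did not accrue until Mensah discovered the injury on 2016-10-03; the 2015-03-20 act date does not start the clock under the stated rule.
5 years from 2016-10-03 is 2021-10-03.
The period was tolled for 257 days by the plaintiff's legal incapacity (2017-11-10 to 2018-07-25), pushing the deadline to 2022-06-17.
Nothing else in the chronology tolls or restarts the period.
Mensah filed on 2022-06-01, before the 2022-06-17 deadline, so the action is timely.

TIMELY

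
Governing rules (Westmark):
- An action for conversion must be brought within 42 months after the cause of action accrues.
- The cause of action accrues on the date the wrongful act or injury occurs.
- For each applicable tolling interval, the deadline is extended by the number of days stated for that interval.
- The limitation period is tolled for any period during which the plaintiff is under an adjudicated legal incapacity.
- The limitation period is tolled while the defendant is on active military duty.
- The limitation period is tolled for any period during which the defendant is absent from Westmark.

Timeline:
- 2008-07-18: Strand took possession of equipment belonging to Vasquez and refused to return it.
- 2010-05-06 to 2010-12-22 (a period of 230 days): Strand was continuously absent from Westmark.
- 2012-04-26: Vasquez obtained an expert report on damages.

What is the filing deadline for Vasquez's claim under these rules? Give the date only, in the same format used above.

The limitation period began to run on 2008-07-18.
Adding the 42 months base period to 2008-07-18 gives a deadline of 2012-01-18, before any tolling.
Because the defendant's absence from the jurisdiction ran from 2010-05-06 to 2010-12-22, the deadline is extended by 230 days to 2012-09-04.
Nothing else in the chronology tolls or restarts the period.

2012-09-04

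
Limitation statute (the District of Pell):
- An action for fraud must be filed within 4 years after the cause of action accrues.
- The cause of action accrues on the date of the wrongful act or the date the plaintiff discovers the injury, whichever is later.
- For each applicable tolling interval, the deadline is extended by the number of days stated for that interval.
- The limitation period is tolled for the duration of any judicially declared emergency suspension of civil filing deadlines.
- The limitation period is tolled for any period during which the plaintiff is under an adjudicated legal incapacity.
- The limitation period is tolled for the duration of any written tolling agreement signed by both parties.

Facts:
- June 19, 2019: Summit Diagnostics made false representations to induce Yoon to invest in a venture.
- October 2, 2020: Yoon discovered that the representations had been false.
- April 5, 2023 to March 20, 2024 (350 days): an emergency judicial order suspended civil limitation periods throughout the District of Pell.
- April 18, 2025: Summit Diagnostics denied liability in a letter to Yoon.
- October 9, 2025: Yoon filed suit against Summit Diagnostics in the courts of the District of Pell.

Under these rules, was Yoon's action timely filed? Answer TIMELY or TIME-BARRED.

The claim accrued on October 2, 2020 — the later of the June 19, 2019 act and the October 2, 2020 discovery.
4 years from October 2, 2020 is October 2, 2024.
Because the emergency suspension of filing deadlines ran from April 5, 2023 to March 20, 2024, the deadline is extended by 350 days to September 17, 2025.
Nothing else in the chronology tolls or restarts the period.
Filing on October 9, 2025 missed the September 17, 2025 deadline — the action is time-barred.

TIME-BARRED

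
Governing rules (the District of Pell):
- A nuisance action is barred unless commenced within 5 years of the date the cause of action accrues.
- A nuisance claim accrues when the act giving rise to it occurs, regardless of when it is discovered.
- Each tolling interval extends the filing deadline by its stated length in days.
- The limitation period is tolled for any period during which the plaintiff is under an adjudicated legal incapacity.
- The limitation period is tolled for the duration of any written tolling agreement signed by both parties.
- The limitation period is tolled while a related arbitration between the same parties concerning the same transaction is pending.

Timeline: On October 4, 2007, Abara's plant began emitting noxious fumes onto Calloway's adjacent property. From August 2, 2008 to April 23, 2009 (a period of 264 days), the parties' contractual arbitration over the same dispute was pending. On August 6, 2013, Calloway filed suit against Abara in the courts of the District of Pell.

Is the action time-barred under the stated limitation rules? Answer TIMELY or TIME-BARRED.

TIME-BARRED

The limitation period began to run on October 4, 2007.
5 years from October 4, 2007 is October 4, 2012.
The pending related arbitration from August 2, 2008 to April 23, 2009 tolled the period for 264 days, extending the deadline to June 25, 2013.
Filing on August 6, 2013 missed the June 25, 2013 deadline — the action is time-barred.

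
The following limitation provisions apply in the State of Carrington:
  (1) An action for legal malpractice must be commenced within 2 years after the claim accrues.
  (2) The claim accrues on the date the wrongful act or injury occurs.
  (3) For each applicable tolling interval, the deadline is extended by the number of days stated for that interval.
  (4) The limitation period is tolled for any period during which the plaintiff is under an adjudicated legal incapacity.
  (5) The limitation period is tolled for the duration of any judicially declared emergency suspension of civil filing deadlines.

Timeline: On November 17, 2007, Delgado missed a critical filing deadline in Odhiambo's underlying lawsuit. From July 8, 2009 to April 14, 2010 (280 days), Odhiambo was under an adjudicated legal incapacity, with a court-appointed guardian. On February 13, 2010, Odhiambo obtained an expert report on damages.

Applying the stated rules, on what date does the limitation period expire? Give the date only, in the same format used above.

August 24, 2010

The claim accrued on November 17, 2007, the date of the act.
2 years from November 17, 2007 is November 17, 2009.
Because the plaintiff's legal incapacity ran from July 8, 2009 to April 14, 2010, the deadline is extended by 280 days to August 24, 2010.
Nothing else in the chronology tolls or restarts the period.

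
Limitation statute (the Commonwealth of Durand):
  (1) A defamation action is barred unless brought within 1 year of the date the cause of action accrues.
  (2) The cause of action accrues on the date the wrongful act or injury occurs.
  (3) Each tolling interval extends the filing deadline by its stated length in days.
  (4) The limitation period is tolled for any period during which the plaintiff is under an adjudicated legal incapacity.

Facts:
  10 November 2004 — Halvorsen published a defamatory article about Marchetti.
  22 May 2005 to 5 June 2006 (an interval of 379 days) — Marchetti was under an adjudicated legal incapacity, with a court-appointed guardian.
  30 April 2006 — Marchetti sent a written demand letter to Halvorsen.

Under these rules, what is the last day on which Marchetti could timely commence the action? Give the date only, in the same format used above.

24 November 2006

The cause of action accrued on 10 November 2004, the date of the act.
1 year from 10 November 2004 is 10 November 2005.
The plaintiff's legal incapacity from 22 May 2005 to 5 June 2006 tolled the period for 379 days, extending the deadline to 24 November 2006.
The other events in the timeline have no effect on the limitation period under the stated rules.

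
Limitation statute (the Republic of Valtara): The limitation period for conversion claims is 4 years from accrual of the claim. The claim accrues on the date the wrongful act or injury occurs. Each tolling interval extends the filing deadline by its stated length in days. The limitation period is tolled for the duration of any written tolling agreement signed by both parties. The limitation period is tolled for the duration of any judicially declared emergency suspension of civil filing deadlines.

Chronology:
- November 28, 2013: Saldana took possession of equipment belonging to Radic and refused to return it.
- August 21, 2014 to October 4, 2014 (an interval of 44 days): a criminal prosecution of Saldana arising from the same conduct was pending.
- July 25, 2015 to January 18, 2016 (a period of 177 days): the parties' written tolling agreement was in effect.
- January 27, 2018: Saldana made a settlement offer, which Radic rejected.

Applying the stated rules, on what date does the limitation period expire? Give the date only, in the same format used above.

The limitation period began to run on November 28, 2013.
The untolled deadline — 4 years after November 28, 2013 — is November 28, 2017.
The period was tolled for 177 days by the written tolling agreement (July 25, 2015 to January 18, 2016), pushing the deadline to May 24, 2018.
No stated provision tolls the period for a criminal prosecution, so the interval from August 21, 2014 to October 4, 2014 has no effect on the deadline.
The other events in the timeline have no effect on the limitation period under the stated rules.

May 24, 2018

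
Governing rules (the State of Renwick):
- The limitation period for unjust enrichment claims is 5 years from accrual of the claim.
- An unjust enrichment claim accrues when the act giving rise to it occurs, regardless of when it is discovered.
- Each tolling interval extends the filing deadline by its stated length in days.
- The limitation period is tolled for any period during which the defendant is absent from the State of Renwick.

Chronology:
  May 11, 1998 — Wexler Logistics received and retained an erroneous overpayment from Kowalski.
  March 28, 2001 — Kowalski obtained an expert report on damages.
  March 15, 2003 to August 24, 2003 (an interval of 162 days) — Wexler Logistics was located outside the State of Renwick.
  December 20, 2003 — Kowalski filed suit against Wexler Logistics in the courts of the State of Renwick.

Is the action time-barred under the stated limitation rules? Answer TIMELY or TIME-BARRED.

The claim accrued on May 11, 1998, the date of the act.
Adding the 5 years base period to May 11, 1998 gives a deadline of May 11, 2003, before any tolling.
The defendant's absence from the jurisdiction from March 15, 2003 to August 24, 2003 tolled the period for 162 days, extending the deadline to October 20, 2003.
None of the other events listed affects the running of the period under the stated rules.
Kowalski filed on December 20, 2003, after the October 20, 2003 deadline, so the action is time-barred.

TIME-BARRED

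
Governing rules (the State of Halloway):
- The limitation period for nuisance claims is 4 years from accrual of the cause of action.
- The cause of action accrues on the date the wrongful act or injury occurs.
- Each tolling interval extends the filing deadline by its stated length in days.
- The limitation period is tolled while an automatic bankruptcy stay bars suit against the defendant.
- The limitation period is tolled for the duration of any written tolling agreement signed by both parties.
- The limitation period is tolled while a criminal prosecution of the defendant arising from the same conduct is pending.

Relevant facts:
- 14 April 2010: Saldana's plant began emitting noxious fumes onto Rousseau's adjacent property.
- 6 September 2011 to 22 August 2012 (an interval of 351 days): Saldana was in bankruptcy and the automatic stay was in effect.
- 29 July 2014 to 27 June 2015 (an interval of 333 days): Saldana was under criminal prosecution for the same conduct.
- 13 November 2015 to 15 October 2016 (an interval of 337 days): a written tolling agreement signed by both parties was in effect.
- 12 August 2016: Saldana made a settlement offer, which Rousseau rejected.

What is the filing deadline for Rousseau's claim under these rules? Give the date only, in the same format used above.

The cause of action accrued on 14 April 2010, the date of the act.
The untolled deadline — 4 years after 14 April 2010 — is 14 April 2014.
Because the automatic bankruptcy stay ran from 6 September 2011 to 22 August 2012, the deadline is extended by 351 days to 31 March 2015.
The pending criminal prosecution from 29 July 2014 to 27 June 2015 tolled the period for 333 days, extending the deadline to 27 February 2016.
The period was tolled for 337 days by the written tolling agreement (13 November 2015 to 15 October 2016), pushing the deadline to 29 January 2017.
Nothing else in the chronology tolls or restarts the period.

29 January 2017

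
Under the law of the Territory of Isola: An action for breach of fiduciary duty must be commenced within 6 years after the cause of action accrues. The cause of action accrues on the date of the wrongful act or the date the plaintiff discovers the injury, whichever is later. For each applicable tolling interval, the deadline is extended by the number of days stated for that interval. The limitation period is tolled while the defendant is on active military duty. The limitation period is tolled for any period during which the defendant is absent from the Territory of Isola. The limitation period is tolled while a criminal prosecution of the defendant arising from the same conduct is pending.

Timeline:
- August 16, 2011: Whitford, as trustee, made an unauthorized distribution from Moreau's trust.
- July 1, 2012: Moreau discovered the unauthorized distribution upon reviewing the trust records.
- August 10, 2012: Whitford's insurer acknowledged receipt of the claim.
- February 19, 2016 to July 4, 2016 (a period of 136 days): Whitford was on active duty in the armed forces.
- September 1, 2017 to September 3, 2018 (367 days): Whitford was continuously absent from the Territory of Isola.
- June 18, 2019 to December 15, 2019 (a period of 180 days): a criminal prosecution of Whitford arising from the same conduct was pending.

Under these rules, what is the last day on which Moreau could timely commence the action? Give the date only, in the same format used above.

The claim accrued on July 1, 2012 — the later of the August 16, 2011 act and the July 1, 2012 discovery.
6 years from July 1, 2012 is July 1, 2018.
The period was tolled for 136 days by the defendant's active military service (February 19, 2016 to July 4, 2016), pushing the deadline to November 14, 2018.
The period was tolled for 367 days by the defendant's absence from the jurisdiction (September 1, 2017 to September 3, 2018), pushing the deadline to November 16, 2019.
The pending criminal prosecution from June 18, 2019 to December 15, 2019 tolled the period for 180 days, extending the deadline to May 14, 2020.
The other events in the timeline have no effect on the limitation period under the stated rules.

May 14, 2020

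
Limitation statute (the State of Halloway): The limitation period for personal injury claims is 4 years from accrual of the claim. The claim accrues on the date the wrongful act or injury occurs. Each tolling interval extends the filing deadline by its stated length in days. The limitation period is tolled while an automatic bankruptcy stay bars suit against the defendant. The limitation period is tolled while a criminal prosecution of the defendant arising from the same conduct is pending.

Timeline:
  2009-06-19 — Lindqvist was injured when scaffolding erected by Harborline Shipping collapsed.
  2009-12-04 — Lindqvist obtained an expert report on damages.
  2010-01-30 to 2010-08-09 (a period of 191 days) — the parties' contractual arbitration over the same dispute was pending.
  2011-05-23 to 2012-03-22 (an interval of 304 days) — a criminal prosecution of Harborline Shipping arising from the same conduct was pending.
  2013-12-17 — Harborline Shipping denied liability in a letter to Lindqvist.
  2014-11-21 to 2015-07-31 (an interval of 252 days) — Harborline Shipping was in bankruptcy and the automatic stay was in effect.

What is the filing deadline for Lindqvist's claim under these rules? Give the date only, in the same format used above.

The claim accrued on 2009-06-19, when the wrongful act occurred.
The untolled deadline — 4 years after 2009-06-19 — is 2013-06-19.
Because the pending criminal prosecution ran from 2011-05-23 to 2012-03-22, the deadline is extended by 304 days to 2014-04-19.
The automatic bankruptcy stay from 2014-11-21 to 2015-07-31 began after the period had already run on 2014-04-19, so it has no tolling effect.
Although a pending arbitration ran from 2010-01-30 to 2010-08-09, the stated rules do not make that a tolling event, so it is disregarded.
The other events in the timeline have no effect on the limitation period under the stated rules.

2014-04-19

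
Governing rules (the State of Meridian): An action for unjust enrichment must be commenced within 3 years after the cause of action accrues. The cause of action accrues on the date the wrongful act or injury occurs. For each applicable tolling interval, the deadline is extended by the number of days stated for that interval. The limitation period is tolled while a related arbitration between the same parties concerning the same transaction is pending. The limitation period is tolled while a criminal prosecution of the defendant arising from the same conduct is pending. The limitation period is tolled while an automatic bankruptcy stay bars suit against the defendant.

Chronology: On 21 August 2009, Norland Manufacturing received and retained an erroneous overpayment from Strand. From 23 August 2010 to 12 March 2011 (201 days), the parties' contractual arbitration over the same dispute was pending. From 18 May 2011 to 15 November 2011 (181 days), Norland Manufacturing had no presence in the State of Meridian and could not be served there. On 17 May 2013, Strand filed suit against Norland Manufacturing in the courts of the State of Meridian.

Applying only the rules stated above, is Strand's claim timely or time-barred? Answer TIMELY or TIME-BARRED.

TIME-BARRED

The cause of action accrued on 21 August 2009, the date of the act.
The untolled deadline — 3 years after 21 August 2009 — is 21 August 2012.
The pending related arbitration from 23 August 2010 to 12 March 2011 tolled the period for 201 days, extending the deadline to 10 March 2013.
No stated provision tolls the period for the defendant's absence, so the interval from 18 May 2011 to 15 November 2011 has no effect on the deadline.
Filing on 17 May 2013 missed the 10 March 2013 deadline — the action is time-barred.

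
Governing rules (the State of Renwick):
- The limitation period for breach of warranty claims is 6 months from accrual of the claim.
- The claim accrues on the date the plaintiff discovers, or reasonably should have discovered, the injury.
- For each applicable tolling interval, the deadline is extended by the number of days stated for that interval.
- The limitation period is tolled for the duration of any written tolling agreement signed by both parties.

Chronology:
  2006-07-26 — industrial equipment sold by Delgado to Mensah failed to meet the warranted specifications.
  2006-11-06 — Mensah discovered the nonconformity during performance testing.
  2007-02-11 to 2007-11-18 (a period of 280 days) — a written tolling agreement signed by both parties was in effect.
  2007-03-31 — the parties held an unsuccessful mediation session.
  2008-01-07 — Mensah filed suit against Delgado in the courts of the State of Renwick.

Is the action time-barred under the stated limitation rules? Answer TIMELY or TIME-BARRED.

TIMELY

Under the discovery rule, the claim accrued on 2006-11-06, when Mensah discovered the injury — not on the 2006-07-26 date of the underlying act.
6 months from 2006-11-06 is 2007-05-06.
The written tolling agreement from 2007-02-11 to 2007-11-18 tolled the period for 280 days, extending the deadline to 2008-02-10.
Nothing else in the chronology tolls or restarts the period.
The 2008-01-07 filing precedes the 2008-02-10 deadline; the claim is timely.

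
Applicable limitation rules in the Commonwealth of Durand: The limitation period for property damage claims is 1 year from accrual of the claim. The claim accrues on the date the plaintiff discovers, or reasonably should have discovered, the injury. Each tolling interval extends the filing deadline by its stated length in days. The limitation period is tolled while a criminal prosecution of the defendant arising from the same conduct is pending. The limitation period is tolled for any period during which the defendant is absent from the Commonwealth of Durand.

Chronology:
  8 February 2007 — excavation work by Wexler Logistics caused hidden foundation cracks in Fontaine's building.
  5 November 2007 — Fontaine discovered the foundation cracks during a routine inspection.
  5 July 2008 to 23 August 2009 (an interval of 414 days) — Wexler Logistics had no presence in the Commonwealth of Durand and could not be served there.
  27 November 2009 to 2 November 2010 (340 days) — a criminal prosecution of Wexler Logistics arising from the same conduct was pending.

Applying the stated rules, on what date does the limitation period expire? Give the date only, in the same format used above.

Under the discovery rule, the claim accrued on 5 November 2007, when Fontaine discovered the injury — not on the 8 February 2007 date of the underlying act.
1 year from 5 November 2007 is 5 November 2008.
Because the defendant's absence from the jurisdiction ran from 5 July 2008 to 23 August 2009, the deadline is extended by 414 days to 24 December 2009.
The period was tolled for 340 days by the pending criminal prosecution (27 November 2009 to 2 November 2010), pushing the deadline to 29 November 2010.

29 November 2010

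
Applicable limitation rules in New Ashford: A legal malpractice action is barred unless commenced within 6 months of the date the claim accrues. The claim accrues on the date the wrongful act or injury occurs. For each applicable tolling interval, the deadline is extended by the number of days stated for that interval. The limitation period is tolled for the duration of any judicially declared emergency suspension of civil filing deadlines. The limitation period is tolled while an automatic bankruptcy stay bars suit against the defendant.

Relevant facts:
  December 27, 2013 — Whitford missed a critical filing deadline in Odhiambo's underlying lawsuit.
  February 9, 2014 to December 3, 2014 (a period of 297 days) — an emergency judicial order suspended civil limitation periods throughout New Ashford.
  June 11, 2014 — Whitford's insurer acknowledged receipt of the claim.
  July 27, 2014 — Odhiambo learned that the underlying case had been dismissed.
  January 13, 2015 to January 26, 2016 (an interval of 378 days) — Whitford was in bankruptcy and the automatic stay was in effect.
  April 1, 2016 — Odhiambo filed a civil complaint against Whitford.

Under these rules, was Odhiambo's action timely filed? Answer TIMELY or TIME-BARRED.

Because the rule ties accrual to occurrence, the claim accrued on December 27, 2013, not on the July 27, 2014 discovery date.
Adding the 6 months base period to December 27, 2013 gives a deadline of June 27, 2014, before any tolling.
The period was tolled for 297 days by the emergency suspension of filing deadlines (February 9, 2014 to December 3, 2014), pushing the deadline to April 20, 2015.
The automatic bankruptcy stay from January 13, 2015 to January 26, 2016 tolled the period for 378 days, extending the deadline to May 2, 2016.
The other events in the timeline have no effect on the limitation period under the stated rules.
Filing on April 1, 2016 beat the May 2, 2016 deadline — the action is timely.

TIMELY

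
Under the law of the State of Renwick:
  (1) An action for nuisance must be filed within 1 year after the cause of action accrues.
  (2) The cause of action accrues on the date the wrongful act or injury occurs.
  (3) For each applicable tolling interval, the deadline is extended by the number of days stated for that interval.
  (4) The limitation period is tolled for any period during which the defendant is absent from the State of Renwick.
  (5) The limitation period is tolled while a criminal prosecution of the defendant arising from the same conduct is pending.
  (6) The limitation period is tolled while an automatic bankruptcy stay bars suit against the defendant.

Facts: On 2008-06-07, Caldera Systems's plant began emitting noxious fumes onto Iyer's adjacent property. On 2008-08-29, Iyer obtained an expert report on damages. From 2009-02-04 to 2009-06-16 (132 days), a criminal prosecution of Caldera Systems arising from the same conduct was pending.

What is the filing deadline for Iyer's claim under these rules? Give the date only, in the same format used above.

The cause of action accrued on 2008-06-07, the date of the act.
Adding the 1 year base period to 2008-06-07 gives a deadline of 2009-06-07, before any tolling.
The period was tolled for 132 days by the pending criminal prosecution (2009-02-04 to 2009-06-16), pushing the deadline to 2009-10-17.
The other events in the timeline have no effect on the limitation period under the stated rules.

2009-10-17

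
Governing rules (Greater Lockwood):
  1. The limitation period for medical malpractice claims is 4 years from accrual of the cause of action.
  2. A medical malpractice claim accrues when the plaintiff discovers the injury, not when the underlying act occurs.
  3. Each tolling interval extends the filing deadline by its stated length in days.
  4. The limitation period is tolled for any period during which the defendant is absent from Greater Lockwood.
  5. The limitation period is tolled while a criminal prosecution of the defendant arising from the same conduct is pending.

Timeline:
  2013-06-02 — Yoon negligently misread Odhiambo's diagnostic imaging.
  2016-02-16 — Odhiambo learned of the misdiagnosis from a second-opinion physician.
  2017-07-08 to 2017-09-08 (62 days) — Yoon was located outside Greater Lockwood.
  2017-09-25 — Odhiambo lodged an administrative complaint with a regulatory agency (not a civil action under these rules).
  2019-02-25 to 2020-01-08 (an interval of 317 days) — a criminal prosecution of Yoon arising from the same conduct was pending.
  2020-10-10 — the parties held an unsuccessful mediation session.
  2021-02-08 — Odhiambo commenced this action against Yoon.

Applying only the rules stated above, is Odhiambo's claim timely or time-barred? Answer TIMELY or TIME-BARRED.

TIMELY

The claim did not accrue until Odhiambo discovered the injury on 2016-02-16; the 2013-06-02 act date does not start the clock under the stated rule.
4 years from 2016-02-16 is 2020-02-16.
The period was tolled for 62 days by the defendant's absence from the jurisdiction (2017-07-08 to 2017-09-08), pushing the deadline to 2020-04-18.
Because the pending criminal prosecution ran from 2019-02-25 to 2020-01-08, the deadline is extended by 317 days to 2021-03-01.
Nothing else in the chronology tolls or restarts the period.
Odhiambo filed on 2021-02-08, before the 2021-03-01 deadline, so the action is timely.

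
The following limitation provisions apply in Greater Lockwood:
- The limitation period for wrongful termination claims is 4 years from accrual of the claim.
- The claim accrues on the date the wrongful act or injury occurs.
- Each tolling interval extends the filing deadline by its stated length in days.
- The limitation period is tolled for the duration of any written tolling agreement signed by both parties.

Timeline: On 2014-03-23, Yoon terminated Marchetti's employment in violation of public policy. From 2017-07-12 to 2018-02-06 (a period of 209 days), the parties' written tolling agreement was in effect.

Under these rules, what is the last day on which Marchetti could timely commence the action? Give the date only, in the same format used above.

The claim accrued on 2014-03-23, when the wrongful act occurred.
Adding the 4 years base period to 2014-03-23 gives a deadline of 2018-03-23, before any tolling.
Because the written tolling agreement ran from 2017-07-12 to 2018-02-06, the deadline is extended by 209 days to 2018-10-18.

2018-10-18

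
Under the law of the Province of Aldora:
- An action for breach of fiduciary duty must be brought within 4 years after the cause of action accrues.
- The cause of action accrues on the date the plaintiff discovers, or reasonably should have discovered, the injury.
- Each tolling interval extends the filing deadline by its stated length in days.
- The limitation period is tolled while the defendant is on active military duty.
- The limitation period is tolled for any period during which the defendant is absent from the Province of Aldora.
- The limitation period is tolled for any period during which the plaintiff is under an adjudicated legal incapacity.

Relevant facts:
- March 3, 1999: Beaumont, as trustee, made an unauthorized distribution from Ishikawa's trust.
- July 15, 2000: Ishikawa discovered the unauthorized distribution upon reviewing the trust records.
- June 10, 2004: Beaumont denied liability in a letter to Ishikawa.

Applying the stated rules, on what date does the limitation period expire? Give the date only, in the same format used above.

Accrual is tied to discovery, so the period began on July 15, 2000 rather than on March 3, 1999 when the act occurred.
The untolled deadline — 4 years after July 15, 2000 — is July 15, 2004.
None of the other events listed affects the running of the period under the stated rules.

July 15, 2004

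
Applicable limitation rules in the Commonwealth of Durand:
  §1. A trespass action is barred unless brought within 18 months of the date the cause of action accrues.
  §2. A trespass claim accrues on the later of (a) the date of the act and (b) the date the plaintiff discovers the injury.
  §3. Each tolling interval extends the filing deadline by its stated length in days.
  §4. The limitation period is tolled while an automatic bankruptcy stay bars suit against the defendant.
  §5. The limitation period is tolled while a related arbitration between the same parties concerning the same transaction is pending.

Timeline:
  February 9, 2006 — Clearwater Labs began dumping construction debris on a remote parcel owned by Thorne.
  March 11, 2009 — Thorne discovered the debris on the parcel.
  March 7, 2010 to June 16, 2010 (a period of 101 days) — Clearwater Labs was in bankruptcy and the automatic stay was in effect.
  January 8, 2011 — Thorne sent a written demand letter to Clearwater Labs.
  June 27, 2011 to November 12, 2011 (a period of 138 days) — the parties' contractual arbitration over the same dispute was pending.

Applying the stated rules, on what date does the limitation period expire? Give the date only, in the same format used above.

December 21, 2010

The claim accrued on March 11, 2009 — the later of the February 9, 2006 act and the March 11, 2009 discovery.
Adding the 18 months base period to March 11, 2009 gives a deadline of September 11, 2010, before any tolling.
The automatic bankruptcy stay from March 7, 2010 to June 16, 2010 tolled the period for 101 days, extending the deadline to December 21, 2010.
By the time the pending related arbitration began on June 27, 2011, the limitation period had already expired on December 21, 2010; that interval cannot revive it.
None of the other events listed affects the running of the period under the stated rules.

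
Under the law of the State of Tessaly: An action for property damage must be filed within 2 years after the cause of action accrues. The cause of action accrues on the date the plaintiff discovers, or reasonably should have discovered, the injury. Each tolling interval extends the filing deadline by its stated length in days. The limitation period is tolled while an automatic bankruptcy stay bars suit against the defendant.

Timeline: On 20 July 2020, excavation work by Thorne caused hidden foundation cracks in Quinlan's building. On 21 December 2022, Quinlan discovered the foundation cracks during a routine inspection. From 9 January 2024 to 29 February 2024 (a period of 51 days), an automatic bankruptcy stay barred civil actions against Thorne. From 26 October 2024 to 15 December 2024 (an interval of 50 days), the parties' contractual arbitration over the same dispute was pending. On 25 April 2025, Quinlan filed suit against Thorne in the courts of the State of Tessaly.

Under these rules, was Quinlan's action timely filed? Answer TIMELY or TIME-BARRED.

TIME-BARRED

Accrual is tied to discovery, so the period began on 21 December 2022 rather than on 20 July 2020 when the act occurred.
2 years from 21 December 2022 is 21 December 2024.
The automatic bankruptcy stay from 9 January 2024 to 29 February 2024 tolled the period for 51 days, extending the deadline to 10 February 2025.
Although a pending arbitration ran from 26 October 2024 to 15 December 2024, the stated rules do not make that a tolling event, so it is disregarded.
Filing on 25 April 2025 missed the 10 February 2025 deadline — the action is time-barred.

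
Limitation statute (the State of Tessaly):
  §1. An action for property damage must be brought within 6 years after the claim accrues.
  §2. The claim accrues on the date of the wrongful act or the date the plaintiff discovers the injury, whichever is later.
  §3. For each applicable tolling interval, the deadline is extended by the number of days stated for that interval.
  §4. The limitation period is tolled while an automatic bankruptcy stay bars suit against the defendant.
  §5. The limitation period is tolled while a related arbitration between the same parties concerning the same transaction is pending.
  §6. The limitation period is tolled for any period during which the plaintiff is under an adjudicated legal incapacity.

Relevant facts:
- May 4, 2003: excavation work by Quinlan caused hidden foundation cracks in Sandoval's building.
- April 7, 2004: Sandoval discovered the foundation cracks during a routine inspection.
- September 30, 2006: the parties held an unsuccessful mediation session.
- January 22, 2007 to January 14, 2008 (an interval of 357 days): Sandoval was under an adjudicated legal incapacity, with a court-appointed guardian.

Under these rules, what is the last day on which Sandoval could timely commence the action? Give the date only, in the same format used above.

Because discovery on April 7, 2004 post-dates the May 4, 2003 act, accrual under the later-of rule falls on April 7, 2004.
Adding the 6 years base period to April 7, 2004 gives a deadline of April 7, 2010, before any tolling.
The plaintiff's legal incapacity from January 22, 2007 to January 14, 2008 tolled the period for 357 days, extending the deadline to March 30, 2011.
None of the other events listed affects the running of the period under the stated rules.

March 30, 2011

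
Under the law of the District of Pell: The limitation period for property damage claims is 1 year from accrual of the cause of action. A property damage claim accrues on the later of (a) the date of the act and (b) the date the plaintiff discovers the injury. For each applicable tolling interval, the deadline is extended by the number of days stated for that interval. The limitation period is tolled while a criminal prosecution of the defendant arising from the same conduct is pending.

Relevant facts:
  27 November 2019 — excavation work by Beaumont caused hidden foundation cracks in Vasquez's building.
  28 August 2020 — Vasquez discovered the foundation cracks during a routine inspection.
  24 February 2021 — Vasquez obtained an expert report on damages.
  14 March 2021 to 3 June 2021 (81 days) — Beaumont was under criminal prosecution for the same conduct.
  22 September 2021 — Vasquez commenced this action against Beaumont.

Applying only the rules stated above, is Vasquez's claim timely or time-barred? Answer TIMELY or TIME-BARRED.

TIMELY

Because discovery on 28 August 2020 post-dates the 27 November 2019 act, accrual under the later-of rule falls on 28 August 2020.
1 year from 28 August 2020 is 28 August 2021.
Because the pending criminal prosecution ran from 14 March 2021 to 3 June 2021, the deadline is extended by 81 days to 17 November 2021.
None of the other events listed affects the running of the period under the stated rules.
Vasquez filed on 22 September 2021, before the 17 November 2021 deadline, so the action is timely.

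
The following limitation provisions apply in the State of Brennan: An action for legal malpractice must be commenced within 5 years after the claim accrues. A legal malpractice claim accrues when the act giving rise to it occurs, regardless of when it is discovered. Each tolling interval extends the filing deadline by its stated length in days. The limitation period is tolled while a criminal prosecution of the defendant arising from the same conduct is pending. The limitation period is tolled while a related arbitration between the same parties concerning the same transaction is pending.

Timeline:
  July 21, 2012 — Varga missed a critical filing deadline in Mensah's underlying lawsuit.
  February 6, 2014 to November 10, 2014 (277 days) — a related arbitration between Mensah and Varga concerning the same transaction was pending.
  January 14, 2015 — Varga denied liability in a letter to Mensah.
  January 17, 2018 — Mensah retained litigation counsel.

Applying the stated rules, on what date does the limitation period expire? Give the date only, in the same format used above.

The claim accrued on July 21, 2012, when the wrongful act occurred.
Adding the 5 years base period to July 21, 2012 gives a deadline of July 21, 2017, before any tolling.
Because the pending related arbitration ran from February 6, 2014 to November 10, 2014, the deadline is extended by 277 days to April 24, 2018.
The other events in the timeline have no effect on the limitation period under the stated rules.

April 24, 2018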